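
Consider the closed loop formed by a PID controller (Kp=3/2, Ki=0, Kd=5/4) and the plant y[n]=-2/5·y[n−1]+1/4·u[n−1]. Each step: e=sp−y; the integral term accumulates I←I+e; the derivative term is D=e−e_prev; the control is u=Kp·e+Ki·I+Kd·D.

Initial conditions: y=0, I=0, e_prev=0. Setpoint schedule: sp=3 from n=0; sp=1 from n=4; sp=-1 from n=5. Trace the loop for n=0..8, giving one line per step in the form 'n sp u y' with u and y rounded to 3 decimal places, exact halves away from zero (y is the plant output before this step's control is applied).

(exact arithmetic carried between steps; '≈' marks a value shown rounded to 6 d.p. or computed from one; I and e_prev carry over from the previous line; the table rounds u and y to 3 d.p., halves away from zero)
n=0: y=0, sp=3, e=sp−y=3; I=3, D=e−e_prev=3; u=3/2·3+0·3+5/4·3=8.25; next y=-2/5·0+1/4·8.25=2.0625
n=1: y=2.0625, sp=3, e=sp−y=0.9375; I=3.9375, D=e−e_prev=-2.0625; u=3/2·0.9375+0·3.9375+5/4·(-2.0625)=-1.171875; next y=-2/5·2.0625+1/4·(-1.171875)≈-1.117969
n=2: y≈-1.117969, sp=3, e=sp−y≈4.117969; I≈8.055469, D=e−e_prev≈3.180469; u=3/2·4.117969+0·8.055469+5/4·3.180469≈10.152539; next y=-2/5·(-1.117969)+1/4·10.152539≈2.985322
n=3: y≈2.985322, sp=3, e=sp−y≈0.014678; I≈8.070146, D=e−e_prev≈-4.103291; u=3/2·0.014678+0·8.070146+5/4·(-4.103291)≈-5.107097; next y=-2/5·2.985322+1/4·(-5.107097)≈-2.470903
n=4: y≈-2.470903, sp=1, e=sp−y≈3.470903; I≈11.541050, D=e−e_prev≈3.456225; u=3/2·3.470903+0·11.541050+5/4·3.456225≈9.526637; next y=-2/5·(-2.470903)+1/4·9.526637≈3.370020
n=5: y≈3.370020, sp=-1, e=sp−y≈-4.370020; I≈7.171029, D=e−e_prev≈-7.840924; u=3/2·(-4.370020)+0·7.171029+5/4·(-7.840924)≈-16.356185; next y=-2/5·3.370020+1/4·(-16.356185)≈-5.437054
n=6: y≈-5.437054, sp=-1, e=sp−y≈4.437054; I≈11.608084, D=e−e_prev≈8.807075; u=3/2·4.437054+0·11.608084+5/4·8.807075≈17.664425; next y=-2/5·(-5.437054)+1/4·17.664425≈6.590928
n=7: y≈6.590928, sp=-1, e=sp−y≈-7.590928; I≈4.017156, D=e−e_prev≈-12.027983; u=3/2·(-7.590928)+0·4.017156+5/4·(-12.027983)≈-26.421370; next y=-2/5·6.590928+1/4·(-26.421370)≈-9.241714
n=8: y≈-9.241714, sp=-1, e=sp−y≈8.241714; I≈12.258869, D=e−e_prev≈15.832642; u=3/2·8.241714+0·12.258869+5/4·15.832642≈32.153373; next y=-2/5·(-9.241714)+1/4·32.153373≈11.735029

0 3 8.250 0.000
1 3 -1.172 2.063
2 3 10.153 -1.118
3 3 -5.107 2.985
4 1 9.527 -2.471
5 -1 -16.356 3.370
6 -1 17.664 -5.437
7 -1 -26.421 6.591
8 -1 32.153 -9.242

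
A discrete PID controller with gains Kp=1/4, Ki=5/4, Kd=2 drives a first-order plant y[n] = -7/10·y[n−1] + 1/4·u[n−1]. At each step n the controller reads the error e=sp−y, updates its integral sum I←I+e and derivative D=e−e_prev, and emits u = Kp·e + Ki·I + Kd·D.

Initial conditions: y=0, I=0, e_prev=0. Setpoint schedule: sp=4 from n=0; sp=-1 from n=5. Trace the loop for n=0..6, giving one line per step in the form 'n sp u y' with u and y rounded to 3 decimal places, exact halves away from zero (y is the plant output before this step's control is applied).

(exact arithmetic carried between steps; '≈' marks a value shown rounded to 6 d.p. or computed from one; I and e_prev carry over from the previous line; the table rounds u and y to 3 d.p., halves away from zero)
n=0: y=0, sp=4, e=sp−y=4; I=4, D=e−e_prev=4; u=1/4·4+5/4·4+2·4=14; next y=-7/10·0+1/4·14=3.5
n=1: y=3.5, sp=4, e=sp−y=0.5; I=4.5, D=e−e_prev=-3.5; u=1/4·0.5+5/4·4.5+2·(-3.5)=-1.25; next y=-7/10·3.5+1/4·(-1.25)=-2.7625
n=2: y=-2.7625, sp=4, e=sp−y=6.7625; I=11.2625, D=e−e_prev=6.2625; u=1/4·6.7625+5/4·11.2625+2·6.2625=28.29375; next y=-7/10·(-2.7625)+1/4·28.29375≈9.007188
n=3: y≈9.007188, sp=4, e=sp−y≈-5.007188; I≈6.255313, D=e−e_prev≈-11.769688; u=1/4·(-5.007188)+5/4·6.255313+2·(-11.769688)≈-16.972031; next y=-7/10·9.007188+1/4·(-16.972031)≈-10.548039
n=4: y≈-10.548039, sp=4, e=sp−y≈14.548039; I≈20.803352, D=e−e_prev≈19.555227; u=1/4·14.548039+5/4·20.803352+2·19.555227≈68.751652; next y=-7/10·(-10.548039)+1/4·68.751652≈24.571540
n=5: y≈24.571540, sp=-1, e=sp−y≈-25.571540; I≈-4.768189, D=e−e_prev≈-40.119579; u=1/4·(-25.571540)+5/4·(-4.768189)+2·(-40.119579)≈-92.592280; next y=-7/10·24.571540+1/4·(-92.592280)≈-40.348148
n=6: y≈-40.348148, sp=-1, e=sp−y≈39.348148; I≈34.579959, D=e−e_prev≈64.919689; u=1/4·39.348148+5/4·34.579959+2·64.919689≈182.901364; next y=-7/10·(-40.348148)+1/4·182.901364≈73.969045

0 4 14.000 0.000
1 4 -1.250 3.500
2 4 28.294 -2.763
3 4 -16.972 9.007
4 4 68.752 -10.548
5 -1 -92.592 24.572
6 -1 182.901 -40.348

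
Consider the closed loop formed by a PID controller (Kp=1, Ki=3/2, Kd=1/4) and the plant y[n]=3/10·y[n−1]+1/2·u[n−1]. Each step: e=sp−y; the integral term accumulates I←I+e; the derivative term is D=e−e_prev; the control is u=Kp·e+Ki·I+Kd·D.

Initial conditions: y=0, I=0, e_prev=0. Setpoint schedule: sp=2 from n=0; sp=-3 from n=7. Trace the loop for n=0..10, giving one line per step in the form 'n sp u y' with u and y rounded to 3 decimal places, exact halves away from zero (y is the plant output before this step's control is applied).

0 2 5.500 0.000
1 2 0.438 2.750
2 2 4.692 1.044
3 2 1.257 2.659
4 2 4.062 1.426
5 2 1.775 2.459
6 2 3.638 1.625
7 -3 -11.632 2.306
8 -3 2.263 -5.124
9 -3 -9.384 -0.406
10 -3 0.026 -4.814

(exact arithmetic carried between steps; '≈' marks a value shown rounded to 6 d.p. or computed from one; I and e_prev carry over from the previous line; the table rounds u and y to 3 d.p., halves away from zero)
n=0: y=0, sp=2, e=sp−y=2; I=2, D=e−e_prev=2; u=1·2+3/2·2+1/4·2=5.5; next y=3/10·0+1/2·5.5=2.75
n=1: y=2.75, sp=2, e=sp−y=-0.75; I=1.25, D=e−e_prev=-2.75; u=1·(-0.75)+3/2·1.25+1/4·(-2.75)=0.4375; next y=3/10·2.75+1/2·0.4375=1.04375
n=2: y=1.04375, sp=2, e=sp−y=0.95625; I=2.20625, D=e−e_prev=1.70625; u=1·0.95625+3/2·2.20625+1/4·1.70625≈4.692188; next y=3/10·1.04375+1/2·4.692188≈2.659219
n=3: y≈2.659219, sp=2, e=sp−y≈-0.659219; I≈1.547031, D=e−e_prev≈-1.615469; u=1·(-0.659219)+3/2·1.547031+1/4·(-1.615469)≈1.257461; next y=3/10·2.659219+1/2·1.257461≈1.426496
n=4: y≈1.426496, sp=2, e=sp−y≈0.573504; I≈2.120535, D=e−e_prev≈1.232723; u=1·0.573504+3/2·2.120535+1/4·1.232723≈4.062487; next y=3/10·1.426496+1/2·4.062487≈2.459192
n=5: y≈2.459192, sp=2, e=sp−y≈-0.459192; I≈1.661343, D=e−e_prev≈-1.032696; u=1·(-0.459192)+3/2·1.661343+1/4·(-1.032696)≈1.774647; next y=3/10·2.459192+1/2·1.774647≈1.625081
n=6: y≈1.625081, sp=2, e=sp−y≈0.374919; I≈2.036261, D=e−e_prev≈0.834111; u=1·0.374919+3/2·2.036261+1/4·0.834111≈3.637838; next y=3/10·1.625081+1/2·3.637838≈2.306443
n=7: y≈2.306443, sp=-3, e=sp−y≈-5.306443; I≈-3.270182, D=e−e_prev≈-5.681362; u=1·(-5.306443)+3/2·(-3.270182)+1/4·(-5.681362)≈-11.632057; next y=3/10·2.306443+1/2·(-11.632057)≈-5.124096
n=8: y≈-5.124096, sp=-3, e=sp−y≈2.124096; I≈-1.146087, D=e−e_prev≈7.430539; u=1·2.124096+3/2·(-1.146087)+1/4·7.430539≈2.262601; next y=3/10·(-5.124096)+1/2·2.262601≈-0.405928
n=9: y≈-0.405928, sp=-3, e=sp−y≈-2.594072; I≈-3.740158, D=e−e_prev≈-4.718167; u=1·(-2.594072)+3/2·(-3.740158)+1/4·(-4.718167)≈-9.383851; next y=3/10·(-0.405928)+1/2·(-9.383851)≈-4.813704
n=10: y≈-4.813704, sp=-3, e=sp−y≈1.813704; I≈-1.926454, D=e−e_prev≈4.407775; u=1·1.813704+3/2·(-1.926454)+1/4·4.407775≈0.025966; next y=3/10·(-4.813704)+1/2·0.025966≈-1.431128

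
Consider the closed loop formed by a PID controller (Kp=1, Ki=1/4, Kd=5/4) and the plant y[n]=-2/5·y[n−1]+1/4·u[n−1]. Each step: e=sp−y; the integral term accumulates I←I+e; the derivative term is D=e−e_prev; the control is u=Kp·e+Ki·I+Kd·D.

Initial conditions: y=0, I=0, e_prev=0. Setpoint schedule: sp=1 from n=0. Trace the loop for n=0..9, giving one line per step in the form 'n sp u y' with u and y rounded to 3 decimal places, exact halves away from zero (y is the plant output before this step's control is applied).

0 1 2.500 0.000
1 1 -0.063 0.625
2 1 3.039 -0.266
3 1 -0.587 0.866
4 1 4.259 -0.493
5 1 -1.454 1.262
6 1 6.000 -0.868
7 1 -2.985 1.847
8 1 8.529 -1.485
9 1 -5.545 2.726

(exact arithmetic carried between steps; '≈' marks a value shown rounded to 6 d.p. or computed from one; I and e_prev carry over from the previous line; the table rounds u and y to 3 d.p., halves away from zero)
n=0: y=0, sp=1, e=sp−y=1; I=1, D=e−e_prev=1; u=1·1+1/4·1+5/4·1=2.5; next y=-2/5·0+1/4·2.5=0.625
n=1: y=0.625, sp=1, e=sp−y=0.375; I=1.375, D=e−e_prev=-0.625; u=1·0.375+1/4·1.375+5/4·(-0.625)=-0.0625; next y=-2/5·0.625+1/4·(-0.0625)=-0.265625
n=2: y=-0.265625, sp=1, e=sp−y=1.265625; I=2.640625, D=e−e_prev=0.890625; u=1·1.265625+1/4·2.640625+5/4·0.890625≈3.039063; next y=-2/5·(-0.265625)+1/4·3.039063≈0.866016
n=3: y≈0.866016, sp=1, e=sp−y≈0.133984; I≈2.774609, D=e−e_prev≈-1.131641; u=1·0.133984+1/4·2.774609+5/4·(-1.131641)≈-0.586914; next y=-2/5·0.866016+1/4·(-0.586914)≈-0.493135
n=4: y≈-0.493135, sp=1, e=sp−y≈1.493135; I≈4.267744, D=e−e_prev≈1.359150; u=1·1.493135+1/4·4.267744+5/4·1.359150≈4.259009; next y=-2/5·(-0.493135)+1/4·4.259009≈1.262006
n=5: y≈1.262006, sp=1, e=sp−y≈-0.262006; I≈4.005738, D=e−e_prev≈-1.755141; u=1·(-0.262006)+1/4·4.005738+5/4·(-1.755141)≈-1.454498; next y=-2/5·1.262006+1/4·(-1.454498)≈-0.868427
n=6: y≈-0.868427, sp=1, e=sp−y≈1.868427; I≈5.874165, D=e−e_prev≈2.130433; u=1·1.868427+1/4·5.874165+5/4·2.130433≈6.000009; next y=-2/5·(-0.868427)+1/4·6.000009≈1.847373
n=7: y≈1.847373, sp=1, e=sp−y≈-0.847373; I≈5.026792, D=e−e_prev≈-2.715800; u=1·(-0.847373)+1/4·5.026792+5/4·(-2.715800)≈-2.985425; next y=-2/5·1.847373+1/4·(-2.985425)≈-1.485305
n=8: y≈-1.485305, sp=1, e=sp−y≈2.485305; I≈7.512097, D=e−e_prev≈3.332679; u=1·2.485305+1/4·7.512097+5/4·3.332679≈8.529178; next y=-2/5·(-1.485305)+1/4·8.529178≈2.726417
n=9: y≈2.726417, sp=1, e=sp−y≈-1.726417; I≈5.785681, D=e−e_prev≈-4.211722; u=1·(-1.726417)+1/4·5.785681+5/4·(-4.211722)≈-5.544649; next y=-2/5·2.726417+1/4·(-5.544649)≈-2.476729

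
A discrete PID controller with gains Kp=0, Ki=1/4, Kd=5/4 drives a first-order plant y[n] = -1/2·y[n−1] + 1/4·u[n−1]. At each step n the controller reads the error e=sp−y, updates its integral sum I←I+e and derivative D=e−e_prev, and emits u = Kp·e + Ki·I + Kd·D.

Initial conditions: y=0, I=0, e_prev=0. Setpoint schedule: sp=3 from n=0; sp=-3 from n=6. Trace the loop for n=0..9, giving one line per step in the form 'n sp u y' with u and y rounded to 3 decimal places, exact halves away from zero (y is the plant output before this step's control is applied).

(exact arithmetic carried between steps; '≈' marks a value shown rounded to 6 d.p. or computed from one; I and e_prev carry over from the previous line; the table rounds u and y to 3 d.p., halves away from zero)
n=0: y=0, sp=3, e=sp−y=3; I=3, D=e−e_prev=3; u=0·3+1/4·3+5/4·3=4.5; next y=-1/2·0+1/4·4.5=1.125
n=1: y=1.125, sp=3, e=sp−y=1.875; I=4.875, D=e−e_prev=-1.125; u=0·1.875+1/4·4.875+5/4·(-1.125)=-0.1875; next y=-1/2·1.125+1/4·(-0.1875)=-0.609375
n=2: y=-0.609375, sp=3, e=sp−y=3.609375; I=8.484375, D=e−e_prev=1.734375; u=0·3.609375+1/4·8.484375+5/4·1.734375≈4.289063; next y=-1/2·(-0.609375)+1/4·4.289063≈1.376953
n=3: y≈1.376953, sp=3, e=sp−y≈1.623047; I≈10.107422, D=e−e_prev≈-1.986328; u=0·1.623047+1/4·10.107422+5/4·(-1.986328)≈0.043945; next y=-1/2·1.376953+1/4·0.043945≈-0.677490
n=4: y≈-0.677490, sp=3, e=sp−y≈3.677490; I≈13.784912, D=e−e_prev≈2.054443; u=0·3.677490+1/4·13.784912+5/4·2.054443≈6.014282; next y=-1/2·(-0.677490)+1/4·6.014282≈1.842316
n=5: y≈1.842316, sp=3, e=sp−y≈1.157684; I≈14.942596, D=e−e_prev≈-2.519806; u=0·1.157684+1/4·14.942596+5/4·(-2.519806)≈0.585892; next y=-1/2·1.842316+1/4·0.585892≈-0.774685
n=6: y≈-0.774685, sp=-3, e=sp−y≈-2.225315; I≈12.717281, D=e−e_prev≈-3.382999; u=0·(-2.225315)+1/4·12.717281+5/4·(-3.382999)≈-1.049429; next y=-1/2·(-0.774685)+1/4·(-1.049429)≈0.124985
n=7: y≈0.124985, sp=-3, e=sp−y≈-3.124985; I≈9.592296, D=e−e_prev≈-0.899670; u=0·(-3.124985)+1/4·9.592296+5/4·(-0.899670)≈1.273486; next y=-1/2·0.124985+1/4·1.273486≈0.255879
n=8: y≈0.255879, sp=-3, e=sp−y≈-3.255879; I≈6.336417, D=e−e_prev≈-0.130894; u=0·(-3.255879)+1/4·6.336417+5/4·(-0.130894)≈1.420487; next y=-1/2·0.255879+1/4·1.420487≈0.227182
n=9: y≈0.227182, sp=-3, e=sp−y≈-3.227182; I≈3.109235, D=e−e_prev≈0.028697; u=0·(-3.227182)+1/4·3.109235+5/4·0.028697≈0.813180; next y=-1/2·0.227182+1/4·0.813180≈0.089704

0 3 4.500 0.000
1 3 -0.188 1.125
2 3 4.289 -0.609
3 3 0.044 1.377
4 3 6.014 -0.677
5 3 0.586 1.842
6 -3 -1.049 -0.775
7 -3 1.273 0.125
8 -3 1.420 0.256
9 -3 0.813 0.227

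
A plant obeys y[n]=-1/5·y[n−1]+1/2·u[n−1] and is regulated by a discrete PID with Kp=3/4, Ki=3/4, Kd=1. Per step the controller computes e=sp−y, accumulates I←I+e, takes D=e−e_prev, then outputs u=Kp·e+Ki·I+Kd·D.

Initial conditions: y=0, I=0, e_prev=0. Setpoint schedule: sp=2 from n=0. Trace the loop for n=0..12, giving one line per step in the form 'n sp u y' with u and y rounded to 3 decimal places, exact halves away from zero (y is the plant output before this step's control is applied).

0 2 5.000 0.000
1 2 -1.750 2.500
2 2 10.063 -1.375
3 2 -7.984 5.306
4 2 22.116 -5.053
5 2 -25.759 12.069
6 2 52.217 -15.293
7 2 -73.326 29.167
8 2 129.918 -42.497
9 2 -198.261 73.458
10 2 332.302 -113.822
11 2 -524.956 188.915
12 2 860.536 -300.261

(exact arithmetic carried between steps; '≈' marks a value shown rounded to 6 d.p. or computed from one; I and e_prev carry over from the previous line; the table rounds u and y to 3 d.p., halves away from zero)
n=0: y=0, sp=2, e=sp−y=2; I=2, D=e−e_prev=2; u=3/4·2+3/4·2+1·2=5; next y=-1/5·0+1/2·5=2.5
n=1: y=2.5, sp=2, e=sp−y=-0.5; I=1.5, D=e−e_prev=-2.5; u=3/4·(-0.5)+3/4·1.5+1·(-2.5)=-1.75; next y=-1/5·2.5+1/2·(-1.75)=-1.375
n=2: y=-1.375, sp=2, e=sp−y=3.375; I=4.875, D=e−e_prev=3.875; u=3/4·3.375+3/4·4.875+1·3.875=10.0625; next y=-1/5·(-1.375)+1/2·10.0625=5.30625
n=3: y=5.30625, sp=2, e=sp−y=-3.30625; I=1.56875, D=e−e_prev=-6.68125; u=3/4·(-3.30625)+3/4·1.56875+1·(-6.68125)=-7.984375; next y=-1/5·5.30625+1/2·(-7.984375)≈-5.053438
n=4: y≈-5.053438, sp=2, e=sp−y≈7.053438; I≈8.622188, D=e−e_prev≈10.359688; u=3/4·7.053438+3/4·8.622188+1·10.359688≈22.116406; next y=-1/5·(-5.053438)+1/2·22.116406≈12.068891
n=5: y≈12.068891, sp=2, e=sp−y≈-10.068891; I≈-1.446703, D=e−e_prev≈-17.122328; u=3/4·(-10.068891)+3/4·(-1.446703)+1·(-17.122328)≈-25.759023; next y=-1/5·12.068891+1/2·(-25.759023)≈-15.293290
n=6: y≈-15.293290, sp=2, e=sp−y≈17.293290; I≈15.846587, D=e−e_prev≈27.362180; u=3/4·17.293290+3/4·15.846587+1·27.362180≈52.217088; next y=-1/5·(-15.293290)+1/2·52.217088≈29.167202
n=7: y≈29.167202, sp=2, e=sp−y≈-27.167202; I≈-11.320615, D=e−e_prev≈-44.460492; u=3/4·(-27.167202)+3/4·(-11.320615)+1·(-44.460492)≈-73.326355; next y=-1/5·29.167202+1/2·(-73.326355)≈-42.496618
n=8: y≈-42.496618, sp=2, e=sp−y≈44.496618; I≈33.176002, D=e−e_prev≈71.663820; u=3/4·44.496618+3/4·33.176002+1·71.663820≈129.918285; next y=-1/5·(-42.496618)+1/2·129.918285≈73.458466
n=9: y≈73.458466, sp=2, e=sp−y≈-71.458466; I≈-38.282463, D=e−e_prev≈-115.955084; u=3/4·(-71.458466)+3/4·(-38.282463)+1·(-115.955084)≈-198.260781; next y=-1/5·73.458466+1/2·(-198.260781)≈-113.822083
n=10: y≈-113.822083, sp=2, e=sp−y≈115.822083; I≈77.539620, D=e−e_prev≈187.280549; u=3/4·115.822083+3/4·77.539620+1·187.280549≈332.301827; next y=-1/5·(-113.822083)+1/2·332.301827≈188.915330
n=11: y≈188.915330, sp=2, e=sp−y≈-186.915330; I≈-109.375710, D=e−e_prev≈-302.737414; u=3/4·(-186.915330)+3/4·(-109.375710)+1·(-302.737414)≈-524.955694; next y=-1/5·188.915330+1/2·(-524.955694)≈-300.260913
n=12: y≈-300.260913, sp=2, e=sp−y≈302.260913; I≈192.885203, D=e−e_prev≈489.176243; u=3/4·302.260913+3/4·192.885203+1·489.176243≈860.535830; next y=-1/5·(-300.260913)+1/2·860.535830≈490.320098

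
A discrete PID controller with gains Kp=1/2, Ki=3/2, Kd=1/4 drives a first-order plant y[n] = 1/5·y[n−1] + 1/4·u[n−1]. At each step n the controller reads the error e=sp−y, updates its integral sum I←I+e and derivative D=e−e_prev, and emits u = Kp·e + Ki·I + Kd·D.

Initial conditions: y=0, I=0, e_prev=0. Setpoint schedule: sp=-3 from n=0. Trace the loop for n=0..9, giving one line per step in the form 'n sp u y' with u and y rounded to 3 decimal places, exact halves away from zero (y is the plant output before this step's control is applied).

0 -3 -6.750 0.000
1 -3 -6.703 -1.688
2 -3 -8.361 -2.013
3 -3 -8.843 -2.493
4 -3 -9.237 -2.709
5 -3 -9.408 -2.851
6 -3 -9.507 -2.922
7 -3 -9.554 -2.961
8 -3 -9.578 -2.981
9 -3 -9.589 -2.991

(exact arithmetic carried between steps; '≈' marks a value shown rounded to 6 d.p. or computed from one; I and e_prev carry over from the previous line; the table rounds u and y to 3 d.p., halves away from zero)
n=0: y=0, sp=-3, e=sp−y=-3; I=-3, D=e−e_prev=-3; u=1/2·(-3)+3/2·(-3)+1/4·(-3)=-6.75; next y=1/5·0+1/4·(-6.75)=-1.6875
n=1: y=-1.6875, sp=-3, e=sp−y=-1.3125; I=-4.3125, D=e−e_prev=1.6875; u=1/2·(-1.3125)+3/2·(-4.3125)+1/4·1.6875=-6.703125; next y=1/5·(-1.6875)+1/4·(-6.703125)≈-2.013281
n=2: y≈-2.013281, sp=-3, e=sp−y≈-0.986719; I≈-5.299219, D=e−e_prev≈0.325781; u=1/2·(-0.986719)+3/2·(-5.299219)+1/4·0.325781≈-8.360742; next y=1/5·(-2.013281)+1/4·(-8.360742)≈-2.492842
n=3: y≈-2.492842, sp=-3, e=sp−y≈-0.507158; I≈-5.806377, D=e−e_prev≈0.479561; u=1/2·(-0.507158)+3/2·(-5.806377)+1/4·0.479561≈-8.843254; next y=1/5·(-2.492842)+1/4·(-8.843254)≈-2.709382
n=4: y≈-2.709382, sp=-3, e=sp−y≈-0.290618; I≈-6.096995, D=e−e_prev≈0.216540; u=1/2·(-0.290618)+3/2·(-6.096995)+1/4·0.216540≈-9.236666; next y=1/5·(-2.709382)+1/4·(-9.236666)≈-2.851043
n=5: y≈-2.851043, sp=-3, e=sp−y≈-0.148957; I≈-6.245952, D=e−e_prev≈0.141661; u=1/2·(-0.148957)+3/2·(-6.245952)+1/4·0.141661≈-9.407991; next y=1/5·(-2.851043)+1/4·(-9.407991)≈-2.922206
n=6: y≈-2.922206, sp=-3, e=sp−y≈-0.077794; I≈-6.323746, D=e−e_prev≈0.071163; u=1/2·(-0.077794)+3/2·(-6.323746)+1/4·0.071163≈-9.506724; next y=1/5·(-2.922206)+1/4·(-9.506724)≈-2.961122
n=7: y≈-2.961122, sp=-3, e=sp−y≈-0.038878; I≈-6.362623, D=e−e_prev≈0.038916; u=1/2·(-0.038878)+3/2·(-6.362623)+1/4·0.038916≈-9.553645; next y=1/5·(-2.961122)+1/4·(-9.553645)≈-2.980636
n=8: y≈-2.980636, sp=-3, e=sp−y≈-0.019364; I≈-6.381988, D=e−e_prev≈0.019513; u=1/2·(-0.019364)+3/2·(-6.381988)+1/4·0.019513≈-9.577785; next y=1/5·(-2.980636)+1/4·(-9.577785)≈-2.990573
n=9: y≈-2.990573, sp=-3, e=sp−y≈-0.009427; I≈-6.391414, D=e−e_prev≈0.009938; u=1/2·(-0.009427)+3/2·(-6.391414)+1/4·0.009938≈-9.589350; next y=1/5·(-2.990573)+1/4·(-9.589350)≈-2.995452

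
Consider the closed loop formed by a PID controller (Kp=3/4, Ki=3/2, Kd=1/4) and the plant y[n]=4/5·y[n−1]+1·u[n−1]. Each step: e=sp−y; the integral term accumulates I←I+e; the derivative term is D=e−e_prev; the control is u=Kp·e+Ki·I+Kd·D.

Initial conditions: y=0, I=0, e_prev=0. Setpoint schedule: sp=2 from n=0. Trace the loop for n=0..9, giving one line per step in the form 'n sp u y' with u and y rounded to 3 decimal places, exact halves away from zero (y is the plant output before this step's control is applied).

0 2 5.000 0.000
1 2 -5.000 5.000
2 2 6.750 -1.000
3 2 -7.625 5.950
4 2 10.225 -2.865
5 2 -11.676 7.933
6 2 15.281 -5.330
7 2 -17.907 11.017
8 2 22.930 -9.094
9 2 -27.330 15.656

(exact arithmetic carried between steps; '≈' marks a value shown rounded to 6 d.p. or computed from one; I and e_prev carry over from the previous line; the table rounds u and y to 3 d.p., halves away from zero)
n=0: y=0, sp=2, e=sp−y=2; I=2, D=e−e_prev=2; u=3/4·2+3/2·2+1/4·2=5; next y=4/5·0+1·5=5
n=1: y=5, sp=2, e=sp−y=-3; I=-1, D=e−e_prev=-5; u=3/4·(-3)+3/2·(-1)+1/4·(-5)=-5; next y=4/5·5+1·(-5)=-1
n=2: y=-1, sp=2, e=sp−y=3; I=2, D=e−e_prev=6; u=3/4·3+3/2·2+1/4·6=6.75; next y=4/5·(-1)+1·6.75=5.95
n=3: y=5.95, sp=2, e=sp−y=-3.95; I=-1.95, D=e−e_prev=-6.95; u=3/4·(-3.95)+3/2·(-1.95)+1/4·(-6.95)=-7.625; next y=4/5·5.95+1·(-7.625)=-2.865
n=4: y=-2.865, sp=2, e=sp−y=4.865; I=2.915, D=e−e_prev=8.815; u=3/4·4.865+3/2·2.915+1/4·8.815=10.225; next y=4/5·(-2.865)+1·10.225=7.933
n=5: y=7.933, sp=2, e=sp−y=-5.933; I=-3.018, D=e−e_prev=-10.798; u=3/4·(-5.933)+3/2·(-3.018)+1/4·(-10.798)=-11.67625; next y=4/5·7.933+1·(-11.67625)=-5.32985
n=6: y=-5.32985, sp=2, e=sp−y=7.32985; I=4.31185, D=e−e_prev=13.26285; u=3/4·7.32985+3/2·4.31185+1/4·13.26285=15.280875; next y=4/5·(-5.32985)+1·15.280875=11.016995
n=7: y=11.016995, sp=2, e=sp−y=-9.016995; I=-4.705145, D=e−e_prev=-16.346845; u=3/4·(-9.016995)+3/2·(-4.705145)+1/4·(-16.346845)=-17.907175; next y=4/5·11.016995+1·(-17.907175)=-9.093579
n=8: y=-9.093579, sp=2, e=sp−y=11.093579; I=6.388434, D=e−e_prev=20.110574; u=3/4·11.093579+3/2·6.388434+1/4·20.110574≈22.930479; next y=4/5·(-9.093579)+1·22.930479≈15.655616
n=9: y≈15.655616, sp=2, e=sp−y≈-13.655616; I≈-7.267182, D=e−e_prev≈-24.749195; u=3/4·(-13.655616)+3/2·(-7.267182)+1/4·(-24.749195)≈-27.329783; next y=4/5·15.655616+1·(-27.329783)≈-14.805290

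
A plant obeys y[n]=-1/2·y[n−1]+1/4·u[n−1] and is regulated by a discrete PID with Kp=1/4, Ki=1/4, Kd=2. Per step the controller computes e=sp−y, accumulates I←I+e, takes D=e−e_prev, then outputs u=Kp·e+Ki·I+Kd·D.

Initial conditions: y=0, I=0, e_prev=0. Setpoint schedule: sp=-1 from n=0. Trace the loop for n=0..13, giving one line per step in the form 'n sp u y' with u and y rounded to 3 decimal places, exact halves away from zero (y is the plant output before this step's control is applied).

0 -1 -2.500 0.000
1 -1 0.813 -0.625
2 -1 -3.383 0.516
3 -1 2.567 -1.104
4 -1 -6.388 1.194
5 -1 6.126 -2.194
6 -1 -12.405 2.628
7 -1 13.942 -4.416
8 -1 -24.565 5.693
9 -1 30.683 -8.988
10 -1 -49.563 12.165
11 -1 66.045 -18.473
12 -1 -101.415 25.748
13 -1 140.278 -38.228

(exact arithmetic carried between steps; '≈' marks a value shown rounded to 6 d.p. or computed from one; I and e_prev carry over from the previous line; the table rounds u and y to 3 d.p., halves away from zero)
n=0: y=0, sp=-1, e=sp−y=-1; I=-1, D=e−e_prev=-1; u=1/4·(-1)+1/4·(-1)+2·(-1)=-2.5; next y=-1/2·0+1/4·(-2.5)=-0.625
n=1: y=-0.625, sp=-1, e=sp−y=-0.375; I=-1.375, D=e−e_prev=0.625; u=1/4·(-0.375)+1/4·(-1.375)+2·0.625=0.8125; next y=-1/2·(-0.625)+1/4·0.8125=0.515625
n=2: y=0.515625, sp=-1, e=sp−y=-1.515625; I=-2.890625, D=e−e_prev=-1.140625; u=1/4·(-1.515625)+1/4·(-2.890625)+2·(-1.140625)≈-3.382813; next y=-1/2·0.515625+1/4·(-3.382813)≈-1.103516
n=3: y≈-1.103516, sp=-1, e=sp−y≈0.103516; I≈-2.787109, D=e−e_prev≈1.619141; u=1/4·0.103516+1/4·(-2.787109)+2·1.619141≈2.567383; next y=-1/2·(-1.103516)+1/4·2.567383≈1.193604
n=4: y≈1.193604, sp=-1, e=sp−y≈-2.193604; I≈-4.980713, D=e−e_prev≈-2.297119; u=1/4·(-2.193604)+1/4·(-4.980713)+2·(-2.297119)≈-6.387817; next y=-1/2·1.193604+1/4·(-6.387817)≈-2.193756
n=5: y≈-2.193756, sp=-1, e=sp−y≈1.193756; I≈-3.786957, D=e−e_prev≈3.387360; u=1/4·1.193756+1/4·(-3.786957)+2·3.387360≈6.126419; next y=-1/2·(-2.193756)+1/4·6.126419≈2.628483
n=6: y≈2.628483, sp=-1, e=sp−y≈-3.628483; I≈-7.415440, D=e−e_prev≈-4.822239; u=1/4·(-3.628483)+1/4·(-7.415440)+2·(-4.822239)≈-12.405458; next y=-1/2·2.628483+1/4·(-12.405458)≈-4.415606
n=7: y≈-4.415606, sp=-1, e=sp−y≈3.415606; I≈-3.999834, D=e−e_prev≈7.044089; u=1/4·3.415606+1/4·(-3.999834)+2·7.044089≈13.942121; next y=-1/2·(-4.415606)+1/4·13.942121≈5.693333
n=8: y≈5.693333, sp=-1, e=sp−y≈-6.693333; I≈-10.693167, D=e−e_prev≈-10.108939; u=1/4·(-6.693333)+1/4·(-10.693167)+2·(-10.108939)≈-24.564503; next y=-1/2·5.693333+1/4·(-24.564503)≈-8.987792
n=9: y≈-8.987792, sp=-1, e=sp−y≈7.987792; I≈-2.705374, D=e−e_prev≈14.681126; u=1/4·7.987792+1/4·(-2.705374)+2·14.681126≈30.682856; next y=-1/2·(-8.987792)+1/4·30.682856≈12.164610
n=10: y≈12.164610, sp=-1, e=sp−y≈-13.164610; I≈-15.869985, D=e−e_prev≈-21.152403; u=1/4·(-13.164610)+1/4·(-15.869985)+2·(-21.152403)≈-49.563454; next y=-1/2·12.164610+1/4·(-49.563454)≈-18.473169
n=11: y≈-18.473169, sp=-1, e=sp−y≈17.473169; I≈1.603184, D=e−e_prev≈30.637779; u=1/4·17.473169+1/4·1.603184+2·30.637779≈66.044646; next y=-1/2·(-18.473169)+1/4·66.044646≈25.747746
n=12: y≈25.747746, sp=-1, e=sp−y≈-26.747746; I≈-25.144562, D=e−e_prev≈-44.220914; u=1/4·(-26.747746)+1/4·(-25.144562)+2·(-44.220914)≈-101.414906; next y=-1/2·25.747746+1/4·(-101.414906)≈-38.227599
n=13: y≈-38.227599, sp=-1, e=sp−y≈37.227599; I≈12.083038, D=e−e_prev≈63.975345; u=1/4·37.227599+1/4·12.083038+2·63.975345≈140.278349; next y=-1/2·(-38.227599)+1/4·140.278349≈54.183387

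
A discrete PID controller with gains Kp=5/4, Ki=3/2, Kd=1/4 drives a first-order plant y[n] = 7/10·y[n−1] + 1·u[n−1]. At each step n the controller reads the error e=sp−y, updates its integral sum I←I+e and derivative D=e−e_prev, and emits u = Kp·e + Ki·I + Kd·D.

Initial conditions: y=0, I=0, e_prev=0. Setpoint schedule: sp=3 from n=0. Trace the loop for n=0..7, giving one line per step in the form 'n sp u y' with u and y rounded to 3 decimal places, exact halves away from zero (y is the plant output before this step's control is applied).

(exact arithmetic carried between steps; '≈' marks a value shown rounded to 6 d.p. or computed from one; I and e_prev carry over from the previous line; the table rounds u and y to 3 d.p., halves away from zero)
n=0: y=0, sp=3, e=sp−y=3; I=3, D=e−e_prev=3; u=5/4·3+3/2·3+1/4·3=9; next y=7/10·0+1·9=9
n=1: y=9, sp=3, e=sp−y=-6; I=-3, D=e−e_prev=-9; u=5/4·(-6)+3/2·(-3)+1/4·(-9)=-14.25; next y=7/10·9+1·(-14.25)=-7.95
n=2: y=-7.95, sp=3, e=sp−y=10.95; I=7.95, D=e−e_prev=16.95; u=5/4·10.95+3/2·7.95+1/4·16.95=29.85; next y=7/10·(-7.95)+1·29.85=24.285
n=3: y=24.285, sp=3, e=sp−y=-21.285; I=-13.335, D=e−e_prev=-32.235; u=5/4·(-21.285)+3/2·(-13.335)+1/4·(-32.235)=-54.6675; next y=7/10·24.285+1·(-54.6675)=-37.668
n=4: y=-37.668, sp=3, e=sp−y=40.668; I=27.333, D=e−e_prev=61.953; u=5/4·40.668+3/2·27.333+1/4·61.953=107.32275; next y=7/10·(-37.668)+1·107.32275=80.95515
n=5: y=80.95515, sp=3, e=sp−y=-77.95515; I=-50.62215, D=e−e_prev=-118.62315; u=5/4·(-77.95515)+3/2·(-50.62215)+1/4·(-118.62315)=-203.03295; next y=7/10·80.95515+1·(-203.03295)=-146.364345
n=6: y=-146.364345, sp=3, e=sp−y=149.364345; I=98.742195, D=e−e_prev=227.319495; u=5/4·149.364345+3/2·98.742195+1/4·227.319495≈391.648598; next y=7/10·(-146.364345)+1·391.648598≈289.193556
n=7: y=289.193556, sp=3, e=sp−y=-286.193556; I=-187.451361, D=e−e_prev=-435.557901; u=5/4·(-286.193556)+3/2·(-187.451361)+1/4·(-435.557901)≈-747.808462; next y=7/10·289.193556+1·(-747.808462)≈-545.372973

0 3 9.000 0.000
1 3 -14.250 9.000
2 3 29.850 -7.950
3 3 -54.668 24.285
4 3 107.323 -37.668
5 3 -203.033 80.955
6 3 391.649 -146.364
7 3 -747.808 289.194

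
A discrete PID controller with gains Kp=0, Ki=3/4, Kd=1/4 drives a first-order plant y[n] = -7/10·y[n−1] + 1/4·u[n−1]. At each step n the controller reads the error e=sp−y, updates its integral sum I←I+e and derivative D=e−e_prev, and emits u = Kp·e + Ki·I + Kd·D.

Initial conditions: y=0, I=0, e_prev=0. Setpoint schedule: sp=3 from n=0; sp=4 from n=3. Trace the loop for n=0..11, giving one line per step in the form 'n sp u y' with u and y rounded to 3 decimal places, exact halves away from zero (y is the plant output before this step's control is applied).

(exact arithmetic carried between steps; '≈' marks a value shown rounded to 6 d.p. or computed from one; I and e_prev carry over from the previous line; the table rounds u and y to 3 d.p., halves away from zero)
n=0: y=0, sp=3, e=sp−y=3; I=3, D=e−e_prev=3; u=0·3+3/4·3+1/4·3=3; next y=-7/10·0+1/4·3=0.75
n=1: y=0.75, sp=3, e=sp−y=2.25; I=5.25, D=e−e_prev=-0.75; u=0·2.25+3/4·5.25+1/4·(-0.75)=3.75; next y=-7/10·0.75+1/4·3.75=0.4125
n=2: y=0.4125, sp=3, e=sp−y=2.5875; I=7.8375, D=e−e_prev=0.3375; u=0·2.5875+3/4·7.8375+1/4·0.3375=5.9625; next y=-7/10·0.4125+1/4·5.9625=1.201875
n=3: y=1.201875, sp=4, e=sp−y=2.798125; I=10.635625, D=e−e_prev=0.210625; u=0·2.798125+3/4·10.635625+1/4·0.210625=8.029375; next y=-7/10·1.201875+1/4·8.029375≈1.166031
n=4: y≈1.166031, sp=4, e=sp−y≈2.833969; I≈13.469594, D=e−e_prev≈0.035844; u=0·2.833969+3/4·13.469594+1/4·0.035844≈10.111156; next y=-7/10·1.166031+1/4·10.111156≈1.711567
n=5: y≈1.711567, sp=4, e=sp−y≈2.288433; I≈15.758027, D=e−e_prev≈-0.545536; u=0·2.288433+3/4·15.758027+1/4·(-0.545536)≈11.682136; next y=-7/10·1.711567+1/4·11.682136≈1.722437
n=6: y≈1.722437, sp=4, e=sp−y≈2.277563; I≈18.035590, D=e−e_prev≈-0.010870; u=0·2.277563+3/4·18.035590+1/4·(-0.010870)≈13.523975; next y=-7/10·1.722437+1/4·13.523975≈2.175288
n=7: y≈2.175288, sp=4, e=sp−y≈1.824712; I≈19.860302, D=e−e_prev≈-0.452851; u=0·1.824712+3/4·19.860302+1/4·(-0.452851)≈14.782014; next y=-7/10·2.175288+1/4·14.782014≈2.172802
n=8: y≈2.172802, sp=4, e=sp−y≈1.827198; I≈21.687500, D=e−e_prev≈0.002486; u=0·1.827198+3/4·21.687500+1/4·0.002486≈16.266246; next y=-7/10·2.172802+1/4·16.266246≈2.545600
n=9: y≈2.545600, sp=4, e=sp−y≈1.454400; I≈23.141900, D=e−e_prev≈-0.372798; u=0·1.454400+3/4·23.141900+1/4·(-0.372798)≈17.263225; next y=-7/10·2.545600+1/4·17.263225≈2.533886
n=10: y≈2.533886, sp=4, e=sp−y≈1.466114; I≈24.608014, D=e−e_prev≈0.011714; u=0·1.466114+3/4·24.608014+1/4·0.011714≈18.458939; next y=-7/10·2.533886+1/4·18.458939≈2.841014
n=11: y≈2.841014, sp=4, e=sp−y≈1.158986; I≈25.766999, D=e−e_prev≈-0.307128; u=0·1.158986+3/4·25.766999+1/4·(-0.307128)≈19.248467; next y=-7/10·2.841014+1/4·19.248467≈2.823407

0 3 3.000 0.000
1 3 3.750 0.750
2 3 5.963 0.413
3 4 8.029 1.202
4 4 10.111 1.166
5 4 11.682 1.712
6 4 13.524 1.722
7 4 14.782 2.175
8 4 16.266 2.173
9 4 17.263 2.546
10 4 18.459 2.534
11 4 19.248 2.841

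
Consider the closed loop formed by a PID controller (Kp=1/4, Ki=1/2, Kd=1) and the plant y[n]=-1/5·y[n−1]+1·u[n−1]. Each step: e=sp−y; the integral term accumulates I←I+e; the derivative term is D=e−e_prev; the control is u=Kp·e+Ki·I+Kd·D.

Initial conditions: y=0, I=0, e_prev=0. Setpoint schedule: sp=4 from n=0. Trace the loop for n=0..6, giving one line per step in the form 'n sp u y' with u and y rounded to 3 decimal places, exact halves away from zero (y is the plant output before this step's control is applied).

0 4 7.000 0.000
1 4 -7.250 7.000
2 4 25.638 -8.650
3 4 -46.718 27.368
4 4 116.844 -52.192
5 4 -248.699 127.282
6 4 571.650 -274.155

(exact arithmetic carried between steps; '≈' marks a value shown rounded to 6 d.p. or computed from one; I and e_prev carry over from the previous line; the table rounds u and y to 3 d.p., halves away from zero)
n=0: y=0, sp=4, e=sp−y=4; I=4, D=e−e_prev=4; u=1/4·4+1/2·4+1·4=7; next y=-1/5·0+1·7=7
n=1: y=7, sp=4, e=sp−y=-3; I=1, D=e−e_prev=-7; u=1/4·(-3)+1/2·1+1·(-7)=-7.25; next y=-1/5·7+1·(-7.25)=-8.65
n=2: y=-8.65, sp=4, e=sp−y=12.65; I=13.65, D=e−e_prev=15.65; u=1/4·12.65+1/2·13.65+1·15.65=25.6375; next y=-1/5·(-8.65)+1·25.6375=27.3675
n=3: y=27.3675, sp=4, e=sp−y=-23.3675; I=-9.7175, D=e−e_prev=-36.0175; u=1/4·(-23.3675)+1/2·(-9.7175)+1·(-36.0175)=-46.718125; next y=-1/5·27.3675+1·(-46.718125)=-52.191625
n=4: y=-52.191625, sp=4, e=sp−y=56.191625; I=46.474125, D=e−e_prev=79.559125; u=1/4·56.191625+1/2·46.474125+1·79.559125≈116.844094; next y=-1/5·(-52.191625)+1·116.844094≈127.282419
n=5: y≈127.282419, sp=4, e=sp−y≈-123.282419; I≈-76.808294, D=e−e_prev≈-179.474044; u=1/4·(-123.282419)+1/2·(-76.808294)+1·(-179.474044)≈-248.698795; next y=-1/5·127.282419+1·(-248.698795)≈-274.155279
n=6: y≈-274.155279, sp=4, e=sp−y≈278.155279; I≈201.346985, D=e−e_prev≈401.437698; u=1/4·278.155279+1/2·201.346985+1·401.437698≈571.650010; next y=-1/5·(-274.155279)+1·571.650010≈626.481066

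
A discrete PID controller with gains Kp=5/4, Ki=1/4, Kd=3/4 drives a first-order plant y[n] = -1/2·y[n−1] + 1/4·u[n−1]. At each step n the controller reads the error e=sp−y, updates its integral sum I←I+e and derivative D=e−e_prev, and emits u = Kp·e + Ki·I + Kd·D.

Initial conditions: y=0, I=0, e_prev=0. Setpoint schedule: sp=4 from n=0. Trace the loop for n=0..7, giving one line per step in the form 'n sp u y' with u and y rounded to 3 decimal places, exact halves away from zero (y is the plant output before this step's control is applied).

0 4 9.000 0.000
1 4 1.938 2.250
2 4 10.566 -0.641
3 4 1.453 2.962
4 4 13.594 -1.118
5 4 0.394 3.957
6 4 17.345 -1.880
7 4 -1.664 5.276

(exact arithmetic carried between steps; '≈' marks a value shown rounded to 6 d.p. or computed from one; I and e_prev carry over from the previous line; the table rounds u and y to 3 d.p., halves away from zero)
n=0: y=0, sp=4, e=sp−y=4; I=4, D=e−e_prev=4; u=5/4·4+1/4·4+3/4·4=9; next y=-1/2·0+1/4·9=2.25
n=1: y=2.25, sp=4, e=sp−y=1.75; I=5.75, D=e−e_prev=-2.25; u=5/4·1.75+1/4·5.75+3/4·(-2.25)=1.9375; next y=-1/2·2.25+1/4·1.9375=-0.640625
n=2: y=-0.640625, sp=4, e=sp−y=4.640625; I=10.390625, D=e−e_prev=2.890625; u=5/4·4.640625+1/4·10.390625+3/4·2.890625≈10.566406; next y=-1/2·(-0.640625)+1/4·10.566406≈2.961914
n=3: y≈2.961914, sp=4, e=sp−y≈1.038086; I≈11.428711, D=e−e_prev≈-3.602539; u=5/4·1.038086+1/4·11.428711+3/4·(-3.602539)≈1.452881; next y=-1/2·2.961914+1/4·1.452881≈-1.117737
n=4: y≈-1.117737, sp=4, e=sp−y≈5.117737; I≈16.546448, D=e−e_prev≈4.079651; u=5/4·5.117737+1/4·16.546448+3/4·4.079651≈13.593521; next y=-1/2·(-1.117737)+1/4·13.593521≈3.957249
n=5: y≈3.957249, sp=4, e=sp−y≈0.042751; I≈16.589199, D=e−e_prev≈-5.074986; u=5/4·0.042751+1/4·16.589199+3/4·(-5.074986)≈0.394500; next y=-1/2·3.957249+1/4·0.394500≈-1.879999
n=6: y≈-1.879999, sp=4, e=sp−y≈5.879999; I≈22.469198, D=e−e_prev≈5.837248; u=5/4·5.879999+1/4·22.469198+3/4·5.837248≈17.345235; next y=-1/2·(-1.879999)+1/4·17.345235≈5.276308
n=7: y≈5.276308, sp=4, e=sp−y≈-1.276308; I≈21.192890, D=e−e_prev≈-7.156308; u=5/4·(-1.276308)+1/4·21.192890+3/4·(-7.156308)≈-1.664394; next y=-1/2·5.276308+1/4·(-1.664394)≈-3.054253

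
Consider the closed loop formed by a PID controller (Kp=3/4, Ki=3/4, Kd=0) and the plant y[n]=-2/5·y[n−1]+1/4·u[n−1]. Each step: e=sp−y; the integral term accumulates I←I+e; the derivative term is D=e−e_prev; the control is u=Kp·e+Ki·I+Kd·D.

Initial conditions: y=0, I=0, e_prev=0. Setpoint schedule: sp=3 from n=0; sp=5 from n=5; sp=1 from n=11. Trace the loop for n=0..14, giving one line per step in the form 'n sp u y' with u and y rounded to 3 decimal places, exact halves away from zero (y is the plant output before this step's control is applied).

(exact arithmetic carried between steps; '≈' marks a value shown rounded to 6 d.p. or computed from one; I and e_prev carry over from the previous line; the table rounds u and y to 3 d.p., halves away from zero)
n=0: y=0, sp=3, e=sp−y=3; I=3, D=e−e_prev=3; u=3/4·3+3/4·3+0·3=4.5; next y=-2/5·0+1/4·4.5=1.125
n=1: y=1.125, sp=3, e=sp−y=1.875; I=4.875, D=e−e_prev=-1.125; u=3/4·1.875+3/4·4.875+0·(-1.125)=5.0625; next y=-2/5·1.125+1/4·5.0625=0.815625
n=2: y=0.815625, sp=3, e=sp−y=2.184375; I=7.059375, D=e−e_prev=0.309375; u=3/4·2.184375+3/4·7.059375+0·0.309375≈6.932813; next y=-2/5·0.815625+1/4·6.932813≈1.406953
n=3: y≈1.406953, sp=3, e=sp−y≈1.593047; I≈8.652422, D=e−e_prev≈-0.591328; u=3/4·1.593047+3/4·8.652422+0·(-0.591328)≈7.684102; next y=-2/5·1.406953+1/4·7.684102≈1.358244
n=4: y≈1.358244, sp=3, e=sp−y≈1.641756; I≈10.294178, D=e−e_prev≈0.048709; u=3/4·1.641756+3/4·10.294178+0·0.048709≈8.951950; next y=-2/5·1.358244+1/4·8.951950≈1.694690
n=5: y≈1.694690, sp=5, e=sp−y≈3.305310; I≈13.599488, D=e−e_prev≈1.663554; u=3/4·3.305310+3/4·13.599488+0·1.663554≈12.678598; next y=-2/5·1.694690+1/4·12.678598≈2.491774
n=6: y≈2.491774, sp=5, e=sp−y≈2.508226; I≈16.107714, D=e−e_prev≈-0.797084; u=3/4·2.508226+3/4·16.107714+0·(-0.797084)≈13.961955; next y=-2/5·2.491774+1/4·13.961955≈2.493779
n=7: y≈2.493779, sp=5, e=sp−y≈2.506221; I≈18.613935, D=e−e_prev≈-0.002006; u=3/4·2.506221+3/4·18.613935+0·(-0.002006)≈15.840117; next y=-2/5·2.493779+1/4·15.840117≈2.962517
n=8: y≈2.962517, sp=5, e=sp−y≈2.037483; I≈20.651417, D=e−e_prev≈-0.468738; u=3/4·2.037483+3/4·20.651417+0·(-0.468738)≈17.016675; next y=-2/5·2.962517+1/4·17.016675≈3.069162
n=9: y≈3.069162, sp=5, e=sp−y≈1.930838; I≈22.582256, D=e−e_prev≈-0.106644; u=3/4·1.930838+3/4·22.582256+0·(-0.106644)≈18.384820; next y=-2/5·3.069162+1/4·18.384820≈3.368540
n=10: y≈3.368540, sp=5, e=sp−y≈1.631460; I≈24.213715, D=e−e_prev≈-0.299379; u=3/4·1.631460+3/4·24.213715+0·(-0.299379)≈19.383881; next y=-2/5·3.368540+1/4·19.383881≈3.498554
n=11: y≈3.498554, sp=1, e=sp−y≈-2.498554; I≈21.715161, D=e−e_prev≈-4.130014; u=3/4·(-2.498554)+3/4·21.715161+0·(-4.130014)≈14.412455; next y=-2/5·3.498554+1/4·14.412455≈2.203692
n=12: y≈2.203692, sp=1, e=sp−y≈-1.203692; I≈20.511469, D=e−e_prev≈1.294862; u=3/4·(-1.203692)+3/4·20.511469+0·1.294862≈14.480833; next y=-2/5·2.203692+1/4·14.480833≈2.738731
n=13: y≈2.738731, sp=1, e=sp−y≈-1.738731; I≈18.772738, D=e−e_prev≈-0.535039; u=3/4·(-1.738731)+3/4·18.772738+0·(-0.535039)≈12.775505; next y=-2/5·2.738731+1/4·12.775505≈2.098384
n=14: y≈2.098384, sp=1, e=sp−y≈-1.098384; I≈17.674354, D=e−e_prev≈0.640348; u=3/4·(-1.098384)+3/4·17.674354+0·0.640348≈12.431978; next y=-2/5·2.098384+1/4·12.431978≈2.268641

0 3 4.500 0.000
1 3 5.063 1.125
2 3 6.933 0.816
3 3 7.684 1.407
4 3 8.952 1.358
5 5 12.679 1.695
6 5 13.962 2.492
7 5 15.840 2.494
8 5 17.017 2.963
9 5 18.385 3.069
10 5 19.384 3.369
11 1 14.412 3.499
12 1 14.481 2.204
13 1 12.776 2.739
14 1 12.432 2.098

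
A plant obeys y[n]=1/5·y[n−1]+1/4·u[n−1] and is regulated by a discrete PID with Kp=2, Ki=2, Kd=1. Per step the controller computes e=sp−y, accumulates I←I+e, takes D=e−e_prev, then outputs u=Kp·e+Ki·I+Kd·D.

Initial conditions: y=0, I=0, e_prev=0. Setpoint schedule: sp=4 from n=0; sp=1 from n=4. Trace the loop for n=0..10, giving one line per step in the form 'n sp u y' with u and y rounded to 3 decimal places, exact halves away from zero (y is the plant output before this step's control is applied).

0 4 20.000 0.000
1 4 -1.000 5.000
2 4 23.250 0.750
3 4 -0.563 5.963
4 1 10.278 1.052
5 1 -0.376 2.780
6 1 9.382 0.462
7 1 -1.740 2.438
8 1 9.287 0.053
9 1 -2.602 2.332
10 1 9.594 -0.184

(exact arithmetic carried between steps; '≈' marks a value shown rounded to 6 d.p. or computed from one; I and e_prev carry over from the previous line; the table rounds u and y to 3 d.p., halves away from zero)
n=0: y=0, sp=4, e=sp−y=4; I=4, D=e−e_prev=4; u=2·4+2·4+1·4=20; next y=1/5·0+1/4·20=5
n=1: y=5, sp=4, e=sp−y=-1; I=3, D=e−e_prev=-5; u=2·(-1)+2·3+1·(-5)=-1; next y=1/5·5+1/4·(-1)=0.75
n=2: y=0.75, sp=4, e=sp−y=3.25; I=6.25, D=e−e_prev=4.25; u=2·3.25+2·6.25+1·4.25=23.25; next y=1/5·0.75+1/4·23.25=5.9625
n=3: y=5.9625, sp=4, e=sp−y=-1.9625; I=4.2875, D=e−e_prev=-5.2125; u=2·(-1.9625)+2·4.2875+1·(-5.2125)=-0.5625; next y=1/5·5.9625+1/4·(-0.5625)=1.051875
n=4: y=1.051875, sp=1, e=sp−y=-0.051875; I=4.235625, D=e−e_prev=1.910625; u=2·(-0.051875)+2·4.235625+1·1.910625=10.278125; next y=1/5·1.051875+1/4·10.278125≈2.779906
n=5: y≈2.779906, sp=1, e=sp−y≈-1.779906; I≈2.455719, D=e−e_prev≈-1.728031; u=2·(-1.779906)+2·2.455719+1·(-1.728031)≈-0.376406; next y=1/5·2.779906+1/4·(-0.376406)≈0.461880
n=6: y≈0.461880, sp=1, e=sp−y≈0.538120; I≈2.993839, D=e−e_prev≈2.318027; u=2·0.538120+2·2.993839+1·2.318027≈9.381945; next y=1/5·0.461880+1/4·9.381945≈2.437862
n=7: y≈2.437862, sp=1, e=sp−y≈-1.437862; I≈1.555977, D=e−e_prev≈-1.975983; u=2·(-1.437862)+2·1.555977+1·(-1.975983)≈-1.739754; next y=1/5·2.437862+1/4·(-1.739754)≈0.052634
n=8: y≈0.052634, sp=1, e=sp−y≈0.947366; I≈2.503343, D=e−e_prev≈2.385228; u=2·0.947366+2·2.503343+1·2.385228≈9.286645; next y=1/5·0.052634+1/4·9.286645≈2.332188
n=9: y≈2.332188, sp=1, e=sp−y≈-1.332188; I≈1.171155, D=e−e_prev≈-2.279554; u=2·(-1.332188)+2·1.171155+1·(-2.279554)≈-2.601621; next y=1/5·2.332188+1/4·(-2.601621)≈-0.183968
n=10: y≈-0.183968, sp=1, e=sp−y≈1.183968; I≈2.355122, D=e−e_prev≈2.516156; u=2·1.183968+2·2.355122+1·2.516156≈9.594336; next y=1/5·(-0.183968)+1/4·9.594336≈2.361790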